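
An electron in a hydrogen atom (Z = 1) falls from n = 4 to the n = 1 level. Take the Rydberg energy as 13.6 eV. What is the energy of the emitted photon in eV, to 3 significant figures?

12.8 eV

E_4 = −13.60/16 = −0.8500 eV and E_1 = −13.60/1 = −13.60 eV.
The photon energy is |E_4 − E_1| = 12.8 eV.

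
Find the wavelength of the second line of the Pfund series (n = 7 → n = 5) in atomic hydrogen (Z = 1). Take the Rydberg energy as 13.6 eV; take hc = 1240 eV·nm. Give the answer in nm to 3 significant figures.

The Pfund series terminates on n_f = 5; the second line has n_i = 5+2 = 7.
ΔE = 13.60 × (1/5² − 1/7²) = 0.2664 eV.
λ = 1240 / 0.2664 = 4650 nm.

4650 nm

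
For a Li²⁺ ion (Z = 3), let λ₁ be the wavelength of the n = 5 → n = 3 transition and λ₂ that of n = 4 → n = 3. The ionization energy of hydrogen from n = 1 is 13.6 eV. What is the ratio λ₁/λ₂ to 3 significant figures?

0.684

λ ∝ 1/ΔE ∝ 1/(1/n_f² − 1/n_i²), and the Z² and hc factors cancel in the ratio.
λ₁/λ₂ = (1/3² − 1/4²)/(1/3² − 1/5²) = 0.04861/0.07111 = 0.684.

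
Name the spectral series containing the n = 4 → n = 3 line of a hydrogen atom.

Paschen

The series is set by the lower level: n_f = 3 is the Paschen series.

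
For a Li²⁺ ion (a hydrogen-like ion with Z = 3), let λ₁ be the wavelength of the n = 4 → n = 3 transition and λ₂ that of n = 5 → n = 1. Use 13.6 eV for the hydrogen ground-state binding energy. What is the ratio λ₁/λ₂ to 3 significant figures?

19.7

λ ∝ 1/ΔE ∝ 1/(1/n_f² − 1/n_i²), and the Z² and hc factors cancel in the ratio.
λ₁/λ₂ = (1/1² − 1/5²)/(1/3² − 1/4²) = 0.9600/0.04861 = 19.7.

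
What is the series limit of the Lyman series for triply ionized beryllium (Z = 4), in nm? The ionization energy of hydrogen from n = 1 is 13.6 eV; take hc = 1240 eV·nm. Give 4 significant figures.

5.699 nm

The Lyman series has lower level n_f = 1; the series limit corresponds to n_i → ∞.
ΔE_max = 13.6 × 16 / 1² = 217.6 eV.
λ_min = 1240 / 217.6 = 5.699 nm.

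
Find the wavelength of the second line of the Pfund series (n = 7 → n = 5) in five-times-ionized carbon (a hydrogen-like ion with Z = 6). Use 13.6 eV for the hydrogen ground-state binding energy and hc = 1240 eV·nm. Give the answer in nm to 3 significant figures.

The Pfund series terminates on n_f = 5; the second line has n_i = 5+2 = 7.
ΔE = 489.6 × (1/5² − 1/7²) = 9.592 eV.
λ = 1240 / 9.592 = 129 nm.

129 nm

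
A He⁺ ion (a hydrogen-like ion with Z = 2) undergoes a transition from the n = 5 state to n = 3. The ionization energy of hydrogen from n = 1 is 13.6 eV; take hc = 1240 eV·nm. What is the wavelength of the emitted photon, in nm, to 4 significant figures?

For Z = 2 the level energies scale as Z², so the effective Rydberg energy is 13.6 × 4 = 54.40 eV.
ΔE = 54.40 × (1/3² − 1/5²) = 54.40 × 0.07111 = 3.868 eV.
λ = hc/ΔE = 1240 / 3.868 = 320.5 nm.

320.5 nm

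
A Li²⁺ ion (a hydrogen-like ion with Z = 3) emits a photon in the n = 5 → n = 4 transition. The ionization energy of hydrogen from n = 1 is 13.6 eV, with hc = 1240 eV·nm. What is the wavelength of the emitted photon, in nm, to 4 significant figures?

450.3 nm

For Z = 3 the level energies scale as Z², so the effective Rydberg energy is 13.6 × 9 = 122.4 eV.
ΔE = 122.4 × (1/4² − 1/5²) = 122.4 × 0.02250 = 2.754 eV.
λ = hc/ΔE = 1240 / 2.754 = 450.3 nm.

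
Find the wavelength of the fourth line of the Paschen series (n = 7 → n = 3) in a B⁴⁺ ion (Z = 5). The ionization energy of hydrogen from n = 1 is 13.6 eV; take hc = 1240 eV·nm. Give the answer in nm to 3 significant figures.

The Paschen series terminates on n_f = 3; the fourth line has n_i = 3+4 = 7.
ΔE = 340.0 × (1/3² − 1/7²) = 30.84 eV.
λ = 1240 / 30.84 = 40.2 nm.

40.2 nm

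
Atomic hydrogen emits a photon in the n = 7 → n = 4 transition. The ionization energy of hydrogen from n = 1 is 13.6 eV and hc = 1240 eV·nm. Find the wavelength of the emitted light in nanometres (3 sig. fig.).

2170 nm

ΔE = 13.60 × (1/4² − 1/7²) = 13.60 × 0.04209 = 0.5724 eV.
λ = hc/ΔE = 1240 / 0.5724 = 2170 nm.
This line belongs to the Brackett series.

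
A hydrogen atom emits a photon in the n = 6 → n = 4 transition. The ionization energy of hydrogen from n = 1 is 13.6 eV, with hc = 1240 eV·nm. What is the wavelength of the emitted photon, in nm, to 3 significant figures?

2630 nm

ΔE = 13.60 × (1/4² − 1/6²) = 13.60 × 0.03472 = 0.4722 eV.
λ = hc/ΔE = 1240 / 0.4722 = 2630 nm.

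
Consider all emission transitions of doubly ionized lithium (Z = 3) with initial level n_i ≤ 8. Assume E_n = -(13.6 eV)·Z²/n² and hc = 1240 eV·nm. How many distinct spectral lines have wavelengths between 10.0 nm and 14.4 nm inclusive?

Enumerate all n_i → n_f pairs with 1 ≤ n_f < n_i ≤ 8 and compute λ = 1240 / [13.6·9·(1/n_f² − 1/n_i²)].
Lines falling in [10.0, 14.4] nm: 8→1 (10.29 nm), 7→1 (10.34 nm), 6→1 (10.42 nm), 5→1 (10.55 nm), 4→1 (10.81 nm), 3→1 (11.40 nm), 2→1 (13.51 nm).

7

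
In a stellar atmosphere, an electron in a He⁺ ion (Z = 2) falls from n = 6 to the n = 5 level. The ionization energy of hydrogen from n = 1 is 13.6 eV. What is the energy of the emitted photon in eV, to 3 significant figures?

The Bohr energies scale as Z², so for Z = 2: E_n = −54.40/n² eV.
E_6 = −54.40/36 = −1.511 eV and E_5 = −54.40/25 = −2.176 eV.
The photon energy is |E_6 − E_5| = 0.665 eV.

0.665 eV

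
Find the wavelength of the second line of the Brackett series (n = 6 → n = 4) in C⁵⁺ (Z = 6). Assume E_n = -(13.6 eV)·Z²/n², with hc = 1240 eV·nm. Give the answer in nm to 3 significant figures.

The Brackett series terminates on n_f = 4; the second line has n_i = 4+2 = 6.
ΔE = 489.6 × (1/4² − 1/6²) = 17.00 eV.
λ = 1240 / 17.00 = 72.9 nm.

72.9 nm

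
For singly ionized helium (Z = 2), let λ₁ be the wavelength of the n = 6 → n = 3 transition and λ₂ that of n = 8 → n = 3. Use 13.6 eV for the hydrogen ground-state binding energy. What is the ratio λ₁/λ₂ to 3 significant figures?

λ ∝ 1/ΔE ∝ 1/(1/n_f² − 1/n_i²), and the Z² and hc factors cancel in the ratio.
λ₁/λ₂ = (1/3² − 1/8²)/(1/3² − 1/6²) = 0.09549/0.08333 = 1.15.

1.15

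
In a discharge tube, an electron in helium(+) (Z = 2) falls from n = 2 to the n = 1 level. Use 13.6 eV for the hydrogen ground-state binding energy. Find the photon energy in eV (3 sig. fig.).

40.8 eV

The Bohr energies scale as Z², so for Z = 2: E_n = −54.40/n² eV.
E_2 = −54.40/4 = −13.60 eV and E_1 = −54.40/1 = −54.40 eV.
The photon energy is |E_2 − E_1| = 40.8 eV.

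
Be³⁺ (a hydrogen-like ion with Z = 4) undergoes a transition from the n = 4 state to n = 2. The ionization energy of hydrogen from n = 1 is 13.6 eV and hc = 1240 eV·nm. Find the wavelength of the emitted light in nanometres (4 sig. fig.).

For Z = 4 the level energies scale as Z², so the effective Rydberg energy is 13.6 × 16 = 217.6 eV.
ΔE = 217.6 × (1/2² − 1/4²) = 217.6 × 0.1875 = 40.80 eV.
λ = hc/ΔE = 1240 / 40.80 = 30.39 nm.

30.39 nm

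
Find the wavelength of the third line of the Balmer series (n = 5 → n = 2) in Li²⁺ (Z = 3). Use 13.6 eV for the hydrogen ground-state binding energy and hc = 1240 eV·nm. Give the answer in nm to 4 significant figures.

48.24 nm

The Balmer series terminates on n_f = 2; the third line has n_i = 2+3 = 5.
ΔE = 122.4 × (1/2² − 1/5²) = 25.70 eV.
λ = 1240 / 25.70 = 48.24 nm.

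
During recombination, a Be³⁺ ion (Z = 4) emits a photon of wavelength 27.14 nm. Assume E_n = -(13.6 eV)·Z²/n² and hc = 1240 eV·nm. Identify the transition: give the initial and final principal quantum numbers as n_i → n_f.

The photon energy is ΔE = hc/λ = 1240 / 27.14 = 45.69 eV.
With Z = 4, ΔE = 217.6 × (1/n_f² − 1/n_i²), so 1/n_f² − 1/n_i² = 0.2100.
Trying n_f = 2 gives 1/n_i² = 0.04003, i.e. n_i ≈ 5; this pair matches.

n_i = 5, n_f = 2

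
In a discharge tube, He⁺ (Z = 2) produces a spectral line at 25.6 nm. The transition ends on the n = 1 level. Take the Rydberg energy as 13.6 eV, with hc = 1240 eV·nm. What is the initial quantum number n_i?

The photon energy is ΔE = hc/λ = 1240 / 25.6 = 48.44 eV.
With Z = 2, ΔE = 54.40 × (1/n_f² − 1/n_i²), so 1/n_f² − 1/n_i² = 0.8904.
With n_f = 1: 1/n_i² = 1/1 − 0.8904 = 0.1096, so n_i ≈ 3.02.

n_i = 3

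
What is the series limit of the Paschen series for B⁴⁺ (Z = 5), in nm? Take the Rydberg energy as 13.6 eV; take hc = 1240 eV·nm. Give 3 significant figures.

32.8 nm

The Paschen series has lower level n_f = 3; the series limit corresponds to n_i → ∞.
ΔE_max = 13.6 × 25 / 3² = 37.78 eV.
λ_min = 1240 / 37.78 = 32.8 nm.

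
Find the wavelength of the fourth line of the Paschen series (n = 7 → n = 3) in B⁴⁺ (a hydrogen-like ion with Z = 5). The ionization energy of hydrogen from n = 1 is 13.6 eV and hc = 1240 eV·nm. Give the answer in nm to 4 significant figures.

The Paschen series terminates on n_f = 3; the fourth line has n_i = 3+4 = 7.
ΔE = 340.0 × (1/3² − 1/7²) = 30.84 eV.
λ = 1240 / 30.84 = 40.21 nm.

40.21 nm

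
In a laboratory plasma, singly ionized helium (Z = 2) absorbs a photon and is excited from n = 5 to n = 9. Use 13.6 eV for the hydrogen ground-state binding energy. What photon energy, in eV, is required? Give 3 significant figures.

The Bohr energies scale as Z², so for Z = 2: E_n = −54.40/n² eV.
E_9 = −54.40/81 = −0.6716 eV and E_5 = −54.40/25 = −2.176 eV.
The photon energy is |E_9 − E_5| = 1.50 eV.

1.50 eV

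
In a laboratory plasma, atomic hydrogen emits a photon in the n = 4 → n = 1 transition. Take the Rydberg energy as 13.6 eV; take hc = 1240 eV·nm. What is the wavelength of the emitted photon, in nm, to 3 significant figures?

97.3 nm

ΔE = 13.60 × (1/1² − 1/4²) = 13.60 × 0.9375 = 12.75 eV.
λ = hc/ΔE = 1240 / 12.75 = 97.3 nm.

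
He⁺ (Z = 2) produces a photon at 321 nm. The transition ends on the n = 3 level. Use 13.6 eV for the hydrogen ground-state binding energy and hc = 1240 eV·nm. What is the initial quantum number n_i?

The photon energy is ΔE = hc/λ = 1240 / 321 = 3.863 eV.
With Z = 2, ΔE = 54.40 × (1/n_f² − 1/n_i²), so 1/n_f² − 1/n_i² = 0.07101.
With n_f = 3: 1/n_i² = 1/9 − 0.07101 = 0.04010, so n_i ≈ 4.99.

n_i = 5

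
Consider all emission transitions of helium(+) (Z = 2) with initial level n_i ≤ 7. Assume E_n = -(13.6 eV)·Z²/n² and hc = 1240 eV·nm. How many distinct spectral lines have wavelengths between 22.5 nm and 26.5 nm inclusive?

5

Enumerate all n_i → n_f pairs with 1 ≤ n_f < n_i ≤ 7 and compute λ = 1240 / [13.6·4·(1/n_f² − 1/n_i²)].
Lines falling in [22.5, 26.5] nm: 7→1 (23.27 nm), 6→1 (23.45 nm), 5→1 (23.74 nm), 4→1 (24.31 nm), 3→1 (25.64 nm).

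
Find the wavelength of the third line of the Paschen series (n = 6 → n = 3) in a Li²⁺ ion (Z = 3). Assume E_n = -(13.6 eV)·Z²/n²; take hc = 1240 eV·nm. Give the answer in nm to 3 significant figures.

122 nm

The Paschen series terminates on n_f = 3; the third line has n_i = 3+3 = 6.
ΔE = 122.4 × (1/3² − 1/6²) = 10.20 eV.
λ = 1240 / 10.20 = 122 nm.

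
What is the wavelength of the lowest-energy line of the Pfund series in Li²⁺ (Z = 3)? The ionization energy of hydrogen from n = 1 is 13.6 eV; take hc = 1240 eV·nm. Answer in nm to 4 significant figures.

The Pfund series terminates on n_f = 5; the first line has n_i = 5+1 = 6.
ΔE = 122.4 × (1/5² − 1/6²) = 1.496 eV.
λ = 1240 / 1.496 = 828.9 nm.

828.9 nm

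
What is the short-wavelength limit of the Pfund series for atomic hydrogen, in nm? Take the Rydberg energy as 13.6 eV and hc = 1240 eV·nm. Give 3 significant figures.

2280 nm

The Pfund series has lower level n_f = 5; the series limit corresponds to n_i → ∞.
ΔE_max = 13.6 × 1 / 5² = 0.5440 eV.
λ_min = 1240 / 0.5440 = 2280 nm.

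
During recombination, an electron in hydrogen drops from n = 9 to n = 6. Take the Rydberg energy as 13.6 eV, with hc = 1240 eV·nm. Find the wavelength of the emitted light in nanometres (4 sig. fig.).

ΔE = 13.60 × (1/6² − 1/9²) = 13.60 × 0.01543 = 0.2099 eV.
λ = hc/ΔE = 1240 / 0.2099 = 5908 nm.

5908 nm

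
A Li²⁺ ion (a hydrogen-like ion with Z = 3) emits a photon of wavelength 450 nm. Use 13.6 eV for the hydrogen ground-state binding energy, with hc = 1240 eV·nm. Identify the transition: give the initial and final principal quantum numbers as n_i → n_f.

n_i = 5, n_f = 4

The photon energy is ΔE = hc/λ = 1240 / 450 = 2.756 eV.
With Z = 3, ΔE = 122.4 × (1/n_f² − 1/n_i²), so 1/n_f² − 1/n_i² = 0.02251.
Trying n_f = 4 gives 1/n_i² = 0.03999, i.e. n_i ≈ 5; this pair matches.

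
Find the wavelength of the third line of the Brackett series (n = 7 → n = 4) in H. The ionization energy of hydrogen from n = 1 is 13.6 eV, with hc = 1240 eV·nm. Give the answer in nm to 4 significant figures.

The Brackett series terminates on n_f = 4; the third line has n_i = 4+3 = 7.
ΔE = 13.60 × (1/4² − 1/7²) = 0.5724 eV.
λ = 1240 / 0.5724 = 2166 nm.

2166 nm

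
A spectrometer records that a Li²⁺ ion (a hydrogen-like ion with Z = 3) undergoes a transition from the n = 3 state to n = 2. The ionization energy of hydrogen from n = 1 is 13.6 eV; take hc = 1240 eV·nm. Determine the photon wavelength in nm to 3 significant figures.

72.9 nm

For Z = 3 the level energies scale as Z², so the effective Rydberg energy is 13.6 × 9 = 122.4 eV.
ΔE = 122.4 × (1/2² − 1/3²) = 122.4 × 0.1389 = 17.00 eV.
λ = hc/ΔE = 1240 / 17.00 = 72.9 nm.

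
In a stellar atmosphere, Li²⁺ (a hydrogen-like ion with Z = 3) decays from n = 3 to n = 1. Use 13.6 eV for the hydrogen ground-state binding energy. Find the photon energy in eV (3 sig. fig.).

The Bohr energies scale as Z², so for Z = 3: E_n = −122.4/n² eV.
E_3 = −122.4/9 = −13.60 eV and E_1 = −122.4/1 = −122.4 eV.
The photon energy is |E_3 − E_1| = 109 eV.

109 eV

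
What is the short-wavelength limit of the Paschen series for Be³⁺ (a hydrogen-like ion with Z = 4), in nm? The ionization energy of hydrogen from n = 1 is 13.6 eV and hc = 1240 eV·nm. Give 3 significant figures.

The Paschen series has lower level n_f = 3; the series limit corresponds to n_i → ∞.
ΔE_max = 13.6 × 16 / 3² = 24.18 eV.
λ_min = 1240 / 24.18 = 51.3 nm.

51.3 nm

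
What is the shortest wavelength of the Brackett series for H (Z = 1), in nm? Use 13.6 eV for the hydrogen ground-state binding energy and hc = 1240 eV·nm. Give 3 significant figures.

The Brackett series has lower level n_f = 4; the series limit corresponds to n_i → ∞.
ΔE_max = 13.6 × 1 / 4² = 0.8500 eV.
λ_min = 1240 / 0.8500 = 1460 nm.

1460 nm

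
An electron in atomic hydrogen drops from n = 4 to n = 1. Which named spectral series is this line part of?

Lyman

The series is set by the lower level: n_f = 1 is the Lyman series.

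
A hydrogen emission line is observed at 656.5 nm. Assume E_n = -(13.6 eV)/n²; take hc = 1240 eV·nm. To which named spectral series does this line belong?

Balmer

ΔE = 1240/656.5 = 1.889 eV.
This matches 13.6 × (1/2² − 1/3²), so n_f = 2: the Balmer series.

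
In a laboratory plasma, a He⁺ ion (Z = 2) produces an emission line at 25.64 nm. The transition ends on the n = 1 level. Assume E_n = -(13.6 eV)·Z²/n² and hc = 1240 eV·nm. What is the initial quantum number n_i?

n_i = 3

The photon energy is ΔE = hc/λ = 1240 / 25.64 = 48.36 eV.
With Z = 2, ΔE = 54.40 × (1/n_f² − 1/n_i²), so 1/n_f² − 1/n_i² = 0.8890.
With n_f = 1: 1/n_i² = 1/1 − 0.8890 = 0.1110, so n_i ≈ 3.00.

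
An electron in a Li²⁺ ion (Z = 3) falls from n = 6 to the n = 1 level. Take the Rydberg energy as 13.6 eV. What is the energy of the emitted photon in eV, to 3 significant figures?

The Bohr energies scale as Z², so for Z = 3: E_n = −122.4/n² eV.
E_6 = −122.4/36 = −3.400 eV and E_1 = −122.4/1 = −122.4 eV.
The photon energy is |E_6 − E_1| = 119 eV.

119 eV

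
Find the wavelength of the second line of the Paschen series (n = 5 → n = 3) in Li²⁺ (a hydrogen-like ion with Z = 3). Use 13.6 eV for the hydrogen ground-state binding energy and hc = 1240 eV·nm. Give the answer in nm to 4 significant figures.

The Paschen series terminates on n_f = 3; the second line has n_i = 3+2 = 5.
ΔE = 122.4 × (1/3² − 1/5²) = 8.704 eV.
λ = 1240 / 8.704 = 142.5 nm.

142.5 nm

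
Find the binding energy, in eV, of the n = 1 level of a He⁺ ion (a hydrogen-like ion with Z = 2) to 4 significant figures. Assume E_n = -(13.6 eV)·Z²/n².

54.40 eV

E_n = −13.6 Z²/n² = −54.40/n² eV for Z = 2.
E_1 = −54.40/1 = −54.40 eV, so ionization (to E = 0) requires 54.40 eV.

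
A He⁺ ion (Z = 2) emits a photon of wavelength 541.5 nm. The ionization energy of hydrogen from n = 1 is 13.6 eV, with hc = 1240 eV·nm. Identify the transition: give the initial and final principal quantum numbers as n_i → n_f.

The photon energy is ΔE = hc/λ = 1240 / 541.5 = 2.290 eV.
With Z = 2, ΔE = 54.40 × (1/n_f² − 1/n_i²), so 1/n_f² − 1/n_i² = 0.04209.
Trying n_f = 4 gives 1/n_i² = 0.02041, i.e. n_i ≈ 7; this pair matches.

n_i = 7, n_f = 4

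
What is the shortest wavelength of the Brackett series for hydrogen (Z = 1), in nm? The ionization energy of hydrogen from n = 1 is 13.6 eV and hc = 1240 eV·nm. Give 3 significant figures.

The Brackett series has lower level n_f = 4; the series limit corresponds to n_i → ∞.
ΔE_max = 13.6 × 1 / 4² = 0.8500 eV.
λ_min = 1240 / 0.8500 = 1460 nm.

1460 nm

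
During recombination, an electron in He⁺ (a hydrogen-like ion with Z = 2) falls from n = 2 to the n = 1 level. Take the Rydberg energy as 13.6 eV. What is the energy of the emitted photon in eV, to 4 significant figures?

The Bohr energies scale as Z², so for Z = 2: E_n = −54.40/n² eV.
E_2 = −54.40/4 = −13.60 eV and E_1 = −54.40/1 = −54.40 eV.
The photon energy is |E_2 − E_1| = 40.80 eV.

40.80 eV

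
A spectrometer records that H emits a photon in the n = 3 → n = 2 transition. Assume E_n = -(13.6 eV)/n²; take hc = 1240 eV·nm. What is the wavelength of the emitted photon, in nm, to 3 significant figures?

656 nm

ΔE = 13.60 × (1/2² − 1/3²) = 13.60 × 0.1389 = 1.889 eV.
λ = hc/ΔE = 1240 / 1.889 = 656 nm.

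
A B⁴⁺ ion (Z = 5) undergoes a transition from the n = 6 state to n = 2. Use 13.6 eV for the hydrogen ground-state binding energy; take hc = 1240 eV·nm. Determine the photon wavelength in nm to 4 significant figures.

16.41 nm

For Z = 5 the level energies scale as Z², so the effective Rydberg energy is 13.6 × 25 = 340.0 eV.
ΔE = 340.0 × (1/2² − 1/6²) = 340.0 × 0.2222 = 75.56 eV.
λ = hc/ΔE = 1240 / 75.56 = 16.41 nm.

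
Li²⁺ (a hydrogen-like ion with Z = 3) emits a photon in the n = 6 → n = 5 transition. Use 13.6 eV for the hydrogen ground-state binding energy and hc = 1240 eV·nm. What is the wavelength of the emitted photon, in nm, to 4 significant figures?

828.9 nm

For Z = 3 the level energies scale as Z², so the effective Rydberg energy is 13.6 × 9 = 122.4 eV.
ΔE = 122.4 × (1/5² − 1/6²) = 122.4 × 0.01222 = 1.496 eV.
λ = hc/ΔE = 1240 / 1.496 = 828.9 nm.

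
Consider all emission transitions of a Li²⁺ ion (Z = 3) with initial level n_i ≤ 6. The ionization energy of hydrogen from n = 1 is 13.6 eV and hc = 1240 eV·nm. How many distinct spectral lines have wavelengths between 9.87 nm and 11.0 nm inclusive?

3

Enumerate all n_i → n_f pairs with 1 ≤ n_f < n_i ≤ 6 and compute λ = 1240 / [13.6·9·(1/n_f² − 1/n_i²)].
Lines falling in [9.87, 11.0] nm: 6→1 (10.42 nm), 5→1 (10.55 nm), 4→1 (10.81 nm).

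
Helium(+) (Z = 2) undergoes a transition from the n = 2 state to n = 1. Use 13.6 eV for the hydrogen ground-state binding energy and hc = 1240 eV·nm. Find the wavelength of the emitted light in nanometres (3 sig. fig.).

30.4 nm

For Z = 2 the level energies scale as Z², so the effective Rydberg energy is 13.6 × 4 = 54.40 eV.
ΔE = 54.40 × (1/1² − 1/2²) = 54.40 × 0.7500 = 40.80 eV.
λ = hc/ΔE = 1240 / 40.80 = 30.4 nm.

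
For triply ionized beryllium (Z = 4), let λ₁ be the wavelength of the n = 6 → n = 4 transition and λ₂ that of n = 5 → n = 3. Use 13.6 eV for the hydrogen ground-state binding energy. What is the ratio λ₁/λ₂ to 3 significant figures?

λ ∝ 1/ΔE ∝ 1/(1/n_f² − 1/n_i²), and the Z² and hc factors cancel in the ratio.
λ₁/λ₂ = (1/3² − 1/5²)/(1/4² − 1/6²) = 0.07111/0.03472 = 2.05.

2.05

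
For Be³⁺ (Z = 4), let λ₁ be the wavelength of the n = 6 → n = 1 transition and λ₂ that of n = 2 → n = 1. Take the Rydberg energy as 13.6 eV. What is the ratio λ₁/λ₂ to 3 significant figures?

λ ∝ 1/ΔE ∝ 1/(1/n_f² − 1/n_i²), and the Z² and hc factors cancel in the ratio.
λ₁/λ₂ = (1/1² − 1/2²)/(1/1² − 1/6²) = 0.7500/0.9722 = 0.771.

0.771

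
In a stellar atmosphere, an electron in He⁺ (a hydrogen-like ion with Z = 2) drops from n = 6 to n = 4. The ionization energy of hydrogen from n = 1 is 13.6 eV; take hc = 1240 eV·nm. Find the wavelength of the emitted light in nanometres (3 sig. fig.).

For Z = 2 the level energies scale as Z², so the effective Rydberg energy is 13.6 × 4 = 54.40 eV.
ΔE = 54.40 × (1/4² − 1/6²) = 54.40 × 0.03472 = 1.889 eV.
λ = hc/ΔE = 1240 / 1.889 = 656 nm.

656 nm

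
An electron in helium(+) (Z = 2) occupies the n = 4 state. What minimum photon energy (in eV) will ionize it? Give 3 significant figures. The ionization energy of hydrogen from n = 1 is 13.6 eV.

E_n = −13.6 Z²/n² = −54.40/n² eV for Z = 2.
E_4 = −54.40/16 = −3.40 eV, so ionization (to E = 0) requires 3.40 eV.

3.40 eV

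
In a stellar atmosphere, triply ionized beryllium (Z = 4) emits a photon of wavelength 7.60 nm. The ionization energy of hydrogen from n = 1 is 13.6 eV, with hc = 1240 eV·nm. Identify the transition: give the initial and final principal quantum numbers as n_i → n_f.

n_i = 2, n_f = 1

The photon energy is ΔE = hc/λ = 1240 / 7.60 = 163.2 eV.
With Z = 4, ΔE = 217.6 × (1/n_f² − 1/n_i²), so 1/n_f² − 1/n_i² = 0.7498.
Trying n_f = 1 gives 1/n_i² = 0.2502, i.e. n_i ≈ 2; this pair matches.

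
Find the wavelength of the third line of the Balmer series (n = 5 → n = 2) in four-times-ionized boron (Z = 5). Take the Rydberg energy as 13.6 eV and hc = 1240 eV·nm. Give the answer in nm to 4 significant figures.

17.37 nm

The Balmer series terminates on n_f = 2; the third line has n_i = 2+3 = 5.
ΔE = 340.0 × (1/2² − 1/5²) = 71.40 eV.
λ = 1240 / 71.40 = 17.37 nm.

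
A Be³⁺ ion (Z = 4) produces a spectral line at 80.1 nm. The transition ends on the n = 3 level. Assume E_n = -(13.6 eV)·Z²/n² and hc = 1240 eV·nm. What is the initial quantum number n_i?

The photon energy is ΔE = hc/λ = 1240 / 80.1 = 15.48 eV.
With Z = 4, ΔE = 217.6 × (1/n_f² − 1/n_i²), so 1/n_f² − 1/n_i² = 0.07114.
With n_f = 3: 1/n_i² = 1/9 − 0.07114 = 0.03997, so n_i ≈ 5.00.

n_i = 5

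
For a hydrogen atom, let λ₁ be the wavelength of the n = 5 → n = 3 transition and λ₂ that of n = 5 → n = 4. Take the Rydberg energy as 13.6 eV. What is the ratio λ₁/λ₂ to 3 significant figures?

λ ∝ 1/ΔE ∝ 1/(1/n_f² − 1/n_i²), and the Z² and hc factors cancel in the ratio.
λ₁/λ₂ = (1/4² − 1/5²)/(1/3² − 1/5²) = 0.02250/0.07111 = 0.316.

0.316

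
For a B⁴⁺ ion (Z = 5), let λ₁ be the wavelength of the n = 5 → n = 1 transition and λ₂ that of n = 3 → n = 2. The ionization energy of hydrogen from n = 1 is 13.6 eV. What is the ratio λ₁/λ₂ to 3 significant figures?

0.145

λ ∝ 1/ΔE ∝ 1/(1/n_f² − 1/n_i²), and the Z² and hc factors cancel in the ratio.
λ₁/λ₂ = (1/2² − 1/3²)/(1/1² − 1/5²) = 0.1389/0.9600 = 0.145.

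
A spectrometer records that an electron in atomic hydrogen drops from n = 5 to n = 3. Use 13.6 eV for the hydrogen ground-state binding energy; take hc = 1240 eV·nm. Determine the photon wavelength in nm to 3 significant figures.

ΔE = 13.60 × (1/3² − 1/5²) = 13.60 × 0.07111 = 0.9671 eV.
λ = hc/ΔE = 1240 / 0.9671 = 1280 nm.
This line belongs to the Paschen series.

1280 nm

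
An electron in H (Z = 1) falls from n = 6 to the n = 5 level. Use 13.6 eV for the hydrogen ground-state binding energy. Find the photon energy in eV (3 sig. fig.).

0.166 eV

E_6 = −13.60/36 = −0.3778 eV and E_5 = −13.60/25 = −0.5440 eV.
The photon energy is |E_6 − E_5| = 0.166 eV.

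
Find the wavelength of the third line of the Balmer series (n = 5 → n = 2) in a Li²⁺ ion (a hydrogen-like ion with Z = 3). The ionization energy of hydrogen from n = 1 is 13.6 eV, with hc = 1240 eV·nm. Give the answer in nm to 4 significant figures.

48.24 nm

The Balmer series terminates on n_f = 2; the third line has n_i = 2+3 = 5.
ΔE = 122.4 × (1/2² − 1/5²) = 25.70 eV.
λ = 1240 / 25.70 = 48.24 nm.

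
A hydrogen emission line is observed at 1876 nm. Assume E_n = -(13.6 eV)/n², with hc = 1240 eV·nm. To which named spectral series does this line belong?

Paschen

ΔE = 1240/1876 = 0.6610 eV.
This matches 13.6 × (1/3² − 1/4²), so n_f = 3: the Paschen series.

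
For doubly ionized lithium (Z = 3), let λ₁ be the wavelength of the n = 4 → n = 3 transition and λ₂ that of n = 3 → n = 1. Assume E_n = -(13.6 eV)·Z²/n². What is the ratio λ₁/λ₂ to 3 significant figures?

λ ∝ 1/ΔE ∝ 1/(1/n_f² − 1/n_i²), and the Z² and hc factors cancel in the ratio.
λ₁/λ₂ = (1/1² − 1/3²)/(1/3² − 1/4²) = 0.8889/0.04861 = 18.3.

18.3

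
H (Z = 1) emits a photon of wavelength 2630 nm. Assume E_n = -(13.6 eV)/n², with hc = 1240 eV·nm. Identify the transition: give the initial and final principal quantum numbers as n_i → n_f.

The photon energy is ΔE = hc/λ = 1240 / 2630 = 0.4715 eV.
With Z = 1, ΔE = 13.60 × (1/n_f² − 1/n_i²), so 1/n_f² − 1/n_i² = 0.03467.
Trying n_f = 4 gives 1/n_i² = 0.02783, i.e. n_i ≈ 6; this pair matches.

n_i = 6, n_f = 4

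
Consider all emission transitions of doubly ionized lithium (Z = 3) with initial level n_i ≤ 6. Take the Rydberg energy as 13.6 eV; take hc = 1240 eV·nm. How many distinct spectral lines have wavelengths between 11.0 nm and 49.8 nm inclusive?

Enumerate all n_i → n_f pairs with 1 ≤ n_f < n_i ≤ 6 and compute λ = 1240 / [13.6·9·(1/n_f² − 1/n_i²)].
Lines falling in [11.0, 49.8] nm: 3→1 (11.40 nm), 2→1 (13.51 nm), 6→2 (45.59 nm), 5→2 (48.24 nm).

4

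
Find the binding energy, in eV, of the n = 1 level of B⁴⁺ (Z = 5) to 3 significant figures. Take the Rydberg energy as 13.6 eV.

340 eV

E_n = −13.6 Z²/n² = −340.0/n² eV for Z = 5.
E_1 = −340.0/1 = −340 eV, so ionization (to E = 0) requires 340 eV.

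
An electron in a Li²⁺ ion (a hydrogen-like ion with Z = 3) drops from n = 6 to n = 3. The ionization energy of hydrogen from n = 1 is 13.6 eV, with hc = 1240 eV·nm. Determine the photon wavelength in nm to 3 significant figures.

122 nm

For Z = 3 the level energies scale as Z², so the effective Rydberg energy is 13.6 × 9 = 122.4 eV.
ΔE = 122.4 × (1/3² − 1/6²) = 122.4 × 0.08333 = 10.20 eV.
λ = hc/ΔE = 1240 / 10.20 = 122 nm.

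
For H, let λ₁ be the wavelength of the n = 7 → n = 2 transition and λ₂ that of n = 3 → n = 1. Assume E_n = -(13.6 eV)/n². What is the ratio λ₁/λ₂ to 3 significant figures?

λ ∝ 1/ΔE ∝ 1/(1/n_f² − 1/n_i²), and the Z² and hc factors cancel in the ratio.
λ₁/λ₂ = (1/1² − 1/3²)/(1/2² − 1/7²) = 0.8889/0.2296 = 3.87.

3.87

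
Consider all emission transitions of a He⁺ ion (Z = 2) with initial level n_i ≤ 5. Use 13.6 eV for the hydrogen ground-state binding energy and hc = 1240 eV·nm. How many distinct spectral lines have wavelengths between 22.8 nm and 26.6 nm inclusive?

3

Enumerate all n_i → n_f pairs with 1 ≤ n_f < n_i ≤ 5 and compute λ = 1240 / [13.6·4·(1/n_f² − 1/n_i²)].
Lines falling in [22.8, 26.6] nm: 5→1 (23.74 nm), 4→1 (24.31 nm), 3→1 (25.64 nm).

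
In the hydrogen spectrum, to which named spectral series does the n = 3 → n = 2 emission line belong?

Balmer

The series is set by the lower level: n_f = 2 is the Balmer series.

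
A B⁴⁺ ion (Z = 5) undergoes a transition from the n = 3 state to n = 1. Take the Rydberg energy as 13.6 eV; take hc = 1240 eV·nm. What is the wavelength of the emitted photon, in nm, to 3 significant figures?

4.10 nm

For Z = 5 the level energies scale as Z², so the effective Rydberg energy is 13.6 × 25 = 340.0 eV.
ΔE = 340.0 × (1/1² − 1/3²) = 340.0 × 0.8889 = 302.2 eV.
λ = hc/ΔE = 1240 / 302.2 = 4.10 nm.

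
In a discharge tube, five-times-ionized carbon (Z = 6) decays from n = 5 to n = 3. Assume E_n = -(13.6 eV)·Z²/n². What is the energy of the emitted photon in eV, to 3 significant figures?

The Bohr energies scale as Z², so for Z = 6: E_n = −489.6/n² eV.
E_5 = −489.6/25 = −19.58 eV and E_3 = −489.6/9 = −54.40 eV.
The photon energy is |E_5 − E_3| = 34.8 eV.

34.8 eV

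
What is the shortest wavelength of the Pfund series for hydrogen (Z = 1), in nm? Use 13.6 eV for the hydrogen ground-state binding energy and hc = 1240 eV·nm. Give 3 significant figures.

2280 nm

The Pfund series has lower level n_f = 5; the series limit corresponds to n_i → ∞.
ΔE_max = 13.6 × 1 / 5² = 0.5440 eV.
λ_min = 1240 / 0.5440 = 2280 nm.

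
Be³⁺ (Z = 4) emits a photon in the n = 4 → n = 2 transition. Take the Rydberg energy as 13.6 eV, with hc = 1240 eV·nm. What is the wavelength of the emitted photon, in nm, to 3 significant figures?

30.4 nm

For Z = 4 the level energies scale as Z², so the effective Rydberg energy is 13.6 × 16 = 217.6 eV.
ΔE = 217.6 × (1/2² − 1/4²) = 217.6 × 0.1875 = 40.80 eV.
λ = hc/ΔE = 1240 / 40.80 = 30.4 nm.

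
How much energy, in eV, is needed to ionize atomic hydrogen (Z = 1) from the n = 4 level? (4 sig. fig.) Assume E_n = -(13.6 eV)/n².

E_4 = −13.60/16 = −0.8500 eV, so ionization (to E = 0) requires 0.8500 eV.

0.8500 eV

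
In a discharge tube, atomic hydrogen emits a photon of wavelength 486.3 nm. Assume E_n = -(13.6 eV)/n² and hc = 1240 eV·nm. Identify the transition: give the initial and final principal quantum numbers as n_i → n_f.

The photon energy is ΔE = hc/λ = 1240 / 486.3 = 2.550 eV.
With Z = 1, ΔE = 13.60 × (1/n_f² − 1/n_i²), so 1/n_f² − 1/n_i² = 0.1875.
Trying n_f = 2 gives 1/n_i² = 0.06251, i.e. n_i ≈ 4; this pair matches.

n_i = 4, n_f = 2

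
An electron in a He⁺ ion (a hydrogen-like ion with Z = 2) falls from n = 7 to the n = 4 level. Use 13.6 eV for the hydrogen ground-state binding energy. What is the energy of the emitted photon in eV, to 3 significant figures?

2.29 eV

The Bohr energies scale as Z², so for Z = 2: E_n = −54.40/n² eV.
E_7 = −54.40/49 = −1.110 eV and E_4 = −54.40/16 = −3.400 eV.
The photon energy is |E_7 − E_4| = 2.29 eV.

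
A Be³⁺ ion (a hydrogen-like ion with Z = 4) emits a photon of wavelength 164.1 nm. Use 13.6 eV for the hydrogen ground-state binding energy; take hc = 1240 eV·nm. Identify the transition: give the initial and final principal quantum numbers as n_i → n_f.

The photon energy is ΔE = hc/λ = 1240 / 164.1 = 7.556 eV.
With Z = 4, ΔE = 217.6 × (1/n_f² − 1/n_i²), so 1/n_f² − 1/n_i² = 0.03473.
Trying n_f = 4 gives 1/n_i² = 0.02777, i.e. n_i ≈ 6; this pair matches.

n_i = 6, n_f = 4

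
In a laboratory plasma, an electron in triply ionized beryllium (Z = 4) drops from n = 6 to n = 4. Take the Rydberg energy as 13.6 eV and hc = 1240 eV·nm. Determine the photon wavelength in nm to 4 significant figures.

164.1 nm

For Z = 4 the level energies scale as Z², so the effective Rydberg energy is 13.6 × 16 = 217.6 eV.
ΔE = 217.6 × (1/4² − 1/6²) = 217.6 × 0.03472 = 7.556 eV.
λ = hc/ΔE = 1240 / 7.556 = 164.1 nm.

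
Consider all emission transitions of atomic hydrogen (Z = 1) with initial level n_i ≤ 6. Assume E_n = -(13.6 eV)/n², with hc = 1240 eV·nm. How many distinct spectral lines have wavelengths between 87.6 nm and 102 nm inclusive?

3

Enumerate all n_i → n_f pairs with 1 ≤ n_f < n_i ≤ 6 and compute λ = 1240 / [13.6·1·(1/n_f² − 1/n_i²)].
Lines falling in [87.6, 102] nm: 6→1 (93.78 nm), 5→1 (94.98 nm), 4→1 (97.25 nm).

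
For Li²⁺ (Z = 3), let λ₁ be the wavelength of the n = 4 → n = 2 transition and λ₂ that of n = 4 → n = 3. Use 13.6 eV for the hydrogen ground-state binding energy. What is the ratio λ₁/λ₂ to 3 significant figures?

0.259

λ ∝ 1/ΔE ∝ 1/(1/n_f² − 1/n_i²), and the Z² and hc factors cancel in the ratio.
λ₁/λ₂ = (1/3² − 1/4²)/(1/2² − 1/4²) = 0.04861/0.1875 = 0.259.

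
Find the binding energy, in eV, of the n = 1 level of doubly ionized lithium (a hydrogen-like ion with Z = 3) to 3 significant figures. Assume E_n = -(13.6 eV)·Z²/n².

E_n = −13.6 Z²/n² = −122.4/n² eV for Z = 3.
E_1 = −122.4/1 = −122 eV, so ionization (to E = 0) requires 122 eV.

122 eV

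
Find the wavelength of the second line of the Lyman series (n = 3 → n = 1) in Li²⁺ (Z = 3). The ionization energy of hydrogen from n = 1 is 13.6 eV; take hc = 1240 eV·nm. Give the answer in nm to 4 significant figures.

11.40 nm

The Lyman series terminates on n_f = 1; the second line has n_i = 1+2 = 3.
ΔE = 122.4 × (1/1² − 1/3²) = 108.8 eV.
λ = 1240 / 108.8 = 11.40 nm.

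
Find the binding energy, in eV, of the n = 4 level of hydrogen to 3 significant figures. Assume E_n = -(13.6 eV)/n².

E_4 = −13.60/16 = −0.850 eV, so ionization (to E = 0) requires 0.850 eV.

0.850 eV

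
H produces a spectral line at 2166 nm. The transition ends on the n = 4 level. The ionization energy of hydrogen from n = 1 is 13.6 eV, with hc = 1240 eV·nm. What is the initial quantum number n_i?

The photon energy is ΔE = hc/λ = 1240 / 2166 = 0.5725 eV.
With Z = 1, ΔE = 13.60 × (1/n_f² − 1/n_i²), so 1/n_f² − 1/n_i² = 0.04209.
With n_f = 4: 1/n_i² = 1/16 − 0.04209 = 0.02041, so n_i ≈ 7.00.

n_i = 7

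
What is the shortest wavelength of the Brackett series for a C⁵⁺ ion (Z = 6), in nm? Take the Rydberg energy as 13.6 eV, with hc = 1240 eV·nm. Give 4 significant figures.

40.52 nm

The Brackett series has lower level n_f = 4; the series limit corresponds to n_i → ∞.
ΔE_max = 13.6 × 36 / 4² = 30.60 eV.
λ_min = 1240 / 30.60 = 40.52 nm.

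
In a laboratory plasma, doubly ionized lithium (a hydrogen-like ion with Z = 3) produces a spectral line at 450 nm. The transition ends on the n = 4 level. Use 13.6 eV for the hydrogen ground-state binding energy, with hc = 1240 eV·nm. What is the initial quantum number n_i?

n_i = 5

The photon energy is ΔE = hc/λ = 1240 / 450 = 2.756 eV.
With Z = 3, ΔE = 122.4 × (1/n_f² − 1/n_i²), so 1/n_f² − 1/n_i² = 0.02251.
With n_f = 4: 1/n_i² = 1/16 − 0.02251 = 0.03999, so n_i ≈ 5.00.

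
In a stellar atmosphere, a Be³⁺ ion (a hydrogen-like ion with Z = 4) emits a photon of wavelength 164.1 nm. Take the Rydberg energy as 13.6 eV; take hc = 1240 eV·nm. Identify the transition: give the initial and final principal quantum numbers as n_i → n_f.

The photon energy is ΔE = hc/λ = 1240 / 164.1 = 7.556 eV.
With Z = 4, ΔE = 217.6 × (1/n_f² − 1/n_i²), so 1/n_f² − 1/n_i² = 0.03473.
Trying n_f = 4 gives 1/n_i² = 0.02777, i.e. n_i ≈ 6; this pair matches.

n_i = 6, n_f = 4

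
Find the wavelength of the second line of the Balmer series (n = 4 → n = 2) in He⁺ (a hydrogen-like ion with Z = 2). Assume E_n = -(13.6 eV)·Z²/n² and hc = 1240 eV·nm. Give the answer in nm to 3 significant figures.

The Balmer series terminates on n_f = 2; the second line has n_i = 2+2 = 4.
ΔE = 54.40 × (1/2² − 1/4²) = 10.20 eV.
λ = 1240 / 10.20 = 122 nm.

122 nm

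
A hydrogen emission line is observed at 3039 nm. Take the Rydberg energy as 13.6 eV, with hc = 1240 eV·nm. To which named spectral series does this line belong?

Pfund

ΔE = 1240/3039 = 0.4080 eV.
This matches 13.6 × (1/5² − 1/10²), so n_f = 5: the Pfund series.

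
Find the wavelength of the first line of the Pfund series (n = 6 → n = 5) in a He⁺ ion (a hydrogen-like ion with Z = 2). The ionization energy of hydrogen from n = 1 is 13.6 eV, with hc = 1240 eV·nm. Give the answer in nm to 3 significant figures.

The Pfund series terminates on n_f = 5; the first line has n_i = 5+1 = 6.
ΔE = 54.40 × (1/5² − 1/6²) = 0.6649 eV.
λ = 1240 / 0.6649 = 1860 nm.

1860 nm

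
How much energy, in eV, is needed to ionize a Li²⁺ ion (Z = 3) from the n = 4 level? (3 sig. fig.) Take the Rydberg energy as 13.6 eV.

E_n = −13.6 Z²/n² = −122.4/n² eV for Z = 3.
E_4 = −122.4/16 = −7.65 eV, so ionization (to E = 0) requires 7.65 eV.

7.65 eV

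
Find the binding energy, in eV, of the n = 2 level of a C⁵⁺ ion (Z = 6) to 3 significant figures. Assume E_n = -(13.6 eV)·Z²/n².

E_n = −13.6 Z²/n² = −489.6/n² eV for Z = 6.
E_2 = −489.6/4 = −122 eV, so ionization (to E = 0) requires 122 eV.

122 eV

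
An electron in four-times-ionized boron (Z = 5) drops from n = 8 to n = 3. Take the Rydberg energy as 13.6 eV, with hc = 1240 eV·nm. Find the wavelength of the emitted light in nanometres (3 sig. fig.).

38.2 nm

For Z = 5 the level energies scale as Z², so the effective Rydberg energy is 13.6 × 25 = 340.0 eV.
ΔE = 340.0 × (1/3² − 1/8²) = 340.0 × 0.09549 = 32.47 eV.
λ = hc/ΔE = 1240 / 32.47 = 38.2 nm.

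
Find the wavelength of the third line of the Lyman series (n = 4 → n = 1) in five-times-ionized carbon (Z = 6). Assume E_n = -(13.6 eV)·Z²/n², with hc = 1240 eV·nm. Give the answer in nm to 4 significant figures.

2.702 nm

The Lyman series terminates on n_f = 1; the third line has n_i = 1+3 = 4.
ΔE = 489.6 × (1/1² − 1/4²) = 459.0 eV.
λ = 1240 / 459.0 = 2.702 nm.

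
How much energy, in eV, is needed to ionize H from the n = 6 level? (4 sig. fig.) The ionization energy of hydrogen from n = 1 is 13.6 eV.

0.3778 eV

E_6 = −13.60/36 = −0.3778 eV, so ionization (to E = 0) requires 0.3778 eV.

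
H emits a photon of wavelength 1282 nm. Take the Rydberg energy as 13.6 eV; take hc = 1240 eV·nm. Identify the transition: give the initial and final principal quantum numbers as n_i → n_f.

n_i = 5, n_f = 3

The photon energy is ΔE = hc/λ = 1240 / 1282 = 0.9672 eV.
With Z = 1, ΔE = 13.60 × (1/n_f² − 1/n_i²), so 1/n_f² − 1/n_i² = 0.07112.
Trying n_f = 3 gives 1/n_i² = 0.03999, i.e. n_i ≈ 5; this pair matches.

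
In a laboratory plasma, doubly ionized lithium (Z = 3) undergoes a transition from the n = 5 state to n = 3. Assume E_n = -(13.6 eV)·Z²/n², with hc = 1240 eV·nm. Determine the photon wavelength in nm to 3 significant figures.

142 nm

For Z = 3 the level energies scale as Z², so the effective Rydberg energy is 13.6 × 9 = 122.4 eV.
ΔE = 122.4 × (1/3² − 1/5²) = 122.4 × 0.07111 = 8.704 eV.
λ = hc/ΔE = 1240 / 8.704 = 142 nm.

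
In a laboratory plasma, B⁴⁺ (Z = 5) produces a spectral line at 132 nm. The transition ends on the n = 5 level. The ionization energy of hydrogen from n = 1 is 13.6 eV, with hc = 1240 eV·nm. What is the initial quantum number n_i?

The photon energy is ΔE = hc/λ = 1240 / 132 = 9.394 eV.
With Z = 5, ΔE = 340.0 × (1/n_f² − 1/n_i²), so 1/n_f² − 1/n_i² = 0.02763.
With n_f = 5: 1/n_i² = 1/25 − 0.02763 = 0.01237, so n_i ≈ 8.99.

n_i = 9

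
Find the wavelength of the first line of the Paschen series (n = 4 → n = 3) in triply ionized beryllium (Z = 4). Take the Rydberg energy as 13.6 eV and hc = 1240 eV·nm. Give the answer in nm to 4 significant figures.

The Paschen series terminates on n_f = 3; the first line has n_i = 3+1 = 4.
ΔE = 217.6 × (1/3² − 1/4²) = 10.58 eV.
λ = 1240 / 10.58 = 117.2 nm.

117.2 nm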